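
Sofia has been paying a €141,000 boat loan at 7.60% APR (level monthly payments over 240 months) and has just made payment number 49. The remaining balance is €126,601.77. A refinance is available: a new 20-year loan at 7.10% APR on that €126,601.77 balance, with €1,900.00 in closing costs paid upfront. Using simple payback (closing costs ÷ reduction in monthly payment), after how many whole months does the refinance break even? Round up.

13 months

Current payment = 141,000 × 7.6%/12 / (1 − (1+0.0063333)^−240) = €1,144.52.
Refinanced payment = 126,601.77 × 0.0059167 / (1 − (1+0.0059167)^−240) = €989.16.
Monthly savings = €1,144.52 − €989.16 = €155.36.
Break-even = €1,900.00 / €155.36 = 12.23 → 13 months.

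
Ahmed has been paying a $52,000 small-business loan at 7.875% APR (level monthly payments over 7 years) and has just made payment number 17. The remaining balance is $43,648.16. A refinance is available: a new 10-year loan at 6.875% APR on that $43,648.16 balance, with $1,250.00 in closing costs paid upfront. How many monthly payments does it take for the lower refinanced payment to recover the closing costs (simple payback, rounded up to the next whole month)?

Current payment = 52,000 × 7.875%/12 / (1 − (1+0.0065625)^−84) = $807.25.
Refinanced payment = 43,648.16 × 0.0057292 / (1 − (1+0.0057292)^−120) = $503.98.
Monthly savings = $807.25 − $503.98 = $303.27.
Break-even = $1,250.00 / $303.27 = 4.12 → 5 months.

5 months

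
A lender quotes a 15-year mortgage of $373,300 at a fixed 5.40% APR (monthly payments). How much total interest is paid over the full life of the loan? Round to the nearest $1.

Monthly rate = 5.4%/12 = 0.0045000; payment = 373,300 × 0.0045000 / (1 − (1+0.0045000)^−180) = $3,030.40.
Total paid = 180 × $3,030.40 = $545,472.00; interest = $545,472.00 − $373,300 = $172,172.00.

$172,172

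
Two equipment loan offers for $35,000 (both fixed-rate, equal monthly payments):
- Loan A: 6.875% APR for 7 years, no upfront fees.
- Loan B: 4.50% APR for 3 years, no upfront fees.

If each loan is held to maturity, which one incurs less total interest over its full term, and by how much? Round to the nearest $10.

Loan A: at 6.875% the monthly rate is 0.0057292, so the payment is 35,000 × 0.0057292 / (1 − 1.0057292^−84) = $526.11.
Total interest on Loan A = 84 × $526.11 − $35,000 = $9,193.24.
Loan B: monthly rate = 4.5%/12 = 0.0037500; payment = 35,000 × 0.0037500 / (1 − (1+0.0037500)^−36) = $1,041.14.
Total interest on Loan B = 36 × $1,041.14 − $35,000 = $2,481.04.
Loan B is lower by $6,712.20.

Loan B by $6,710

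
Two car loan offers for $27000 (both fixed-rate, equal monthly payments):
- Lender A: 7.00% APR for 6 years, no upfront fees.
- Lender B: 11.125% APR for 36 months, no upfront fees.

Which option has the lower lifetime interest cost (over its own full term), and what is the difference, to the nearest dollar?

Lender B by $1,264

Lender A: at 7.00% the monthly rate is 0.0058333, so the payment is 27,000 × 0.0058333 / (1 − 1.0058333^−72) = $460.32.
Total interest on Lender A = 72 × $460.32 − $27,000 = $6,143.04.
Lender B: monthly rate = 11.125%/12 = 0.0092708; payment = 27,000 × 0.0092708 / (1 − (1+0.0092708)^−36) = $885.54.
Total interest on Lender B = 36 × $885.54 − $27,000 = $4,879.44.
Lender B is lower by $1,263.60.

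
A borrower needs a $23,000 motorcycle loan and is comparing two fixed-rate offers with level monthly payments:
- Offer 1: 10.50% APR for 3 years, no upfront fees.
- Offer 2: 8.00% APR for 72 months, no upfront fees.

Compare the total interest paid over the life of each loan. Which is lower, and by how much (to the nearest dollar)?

Offer 1 by $2,123

Offer 1: at 10.50% the monthly rate is 0.0087500, so the payment is 23,000 × 0.0087500 / (1 − 1.0087500^−36) = $747.56.
Total interest on Offer 1 = 36 × $747.56 − $23,000 = $3,912.16.
Offer 2: at 8.00% the monthly rate is 0.0066667, so the payment is 23,000 × 0.0066667 / (1 − 1.0066667^−72) = $403.26.
Total interest on Offer 2 = 72 × $403.26 − $23,000 = $6,034.72.
Offer 1 is lower by $2,122.56.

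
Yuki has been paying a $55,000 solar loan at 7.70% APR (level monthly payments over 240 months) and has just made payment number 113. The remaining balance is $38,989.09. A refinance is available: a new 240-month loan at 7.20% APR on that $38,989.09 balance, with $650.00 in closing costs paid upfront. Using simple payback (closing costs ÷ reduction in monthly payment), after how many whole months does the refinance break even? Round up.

Current payment = 55,000 × 7.7%/12 / (1 − (1+0.0064167)^−240) = $449.83.
Refinanced payment = 38,989.09 × 0.0060000 / (1 − (1+0.0060000)^−240) = $306.98.
Monthly savings = $449.83 − $306.98 = $142.85.
Break-even = $650.00 / $142.85 = 4.55 → 5 months.

5 months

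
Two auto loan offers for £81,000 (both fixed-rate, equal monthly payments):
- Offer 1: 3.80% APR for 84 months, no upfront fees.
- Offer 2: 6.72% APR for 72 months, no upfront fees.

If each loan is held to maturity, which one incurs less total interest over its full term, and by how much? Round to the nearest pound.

Offer 1: monthly rate = 3.8%/12 = 0.0031667; payment = 81,000 × 0.0031667 / (1 − (1+0.0031667)^−84) = £1,099.73.
Total interest on Offer 1 = 84 × £1,099.73 − £81,000 = £11,377.32.
Offer 2: at 6.72% the monthly rate is 0.0056000, so the payment is 81,000 × 0.0056000 / (1 − 1.0056000^−72) = £1,370.10.
Total interest on Offer 2 = 72 × £1,370.10 − £81,000 = £17,647.20.
Offer 1 is lower by £6,269.88.

Offer 1 by £6,270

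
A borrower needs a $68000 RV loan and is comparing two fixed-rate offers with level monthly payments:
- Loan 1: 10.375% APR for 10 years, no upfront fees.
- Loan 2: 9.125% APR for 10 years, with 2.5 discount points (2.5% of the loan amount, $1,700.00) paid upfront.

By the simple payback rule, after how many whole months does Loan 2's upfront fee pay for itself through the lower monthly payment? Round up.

37 months

Loan 1: at 10.375% the monthly rate is 0.0086458, so the payment is 68,000 × 0.0086458 / (1 − 1.0086458^−120) = $912.81.
Loan 2: monthly rate = 9.125%/12 = 0.0076042; payment = 68,000 × 0.0076042 / (1 − (1+0.0076042)^−120) = $866.00.
Monthly savings = $912.81 − $866.00 = $46.81.
Break-even = $1,700.00 / $46.81 = 36.32 → 37 months.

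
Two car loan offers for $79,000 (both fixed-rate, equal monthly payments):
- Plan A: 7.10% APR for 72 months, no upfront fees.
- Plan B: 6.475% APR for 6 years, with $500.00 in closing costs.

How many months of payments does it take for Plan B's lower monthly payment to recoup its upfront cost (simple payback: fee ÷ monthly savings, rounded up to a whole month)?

22 months

Plan A: at 7.10% the monthly rate is 0.0059167, so the payment is 79,000 × 0.0059167 / (1 − 1.0059167^−72) = $1,350.67.
Plan B: at 6.475% the monthly rate is 0.0053958, so the payment is 79,000 × 0.0053958 / (1 − 1.0053958^−72) = $1,327.04.
Monthly savings = $1,350.67 − $1,327.04 = $23.63.
Break-even = $500.00 / $23.63 = 21.16 → 22 months.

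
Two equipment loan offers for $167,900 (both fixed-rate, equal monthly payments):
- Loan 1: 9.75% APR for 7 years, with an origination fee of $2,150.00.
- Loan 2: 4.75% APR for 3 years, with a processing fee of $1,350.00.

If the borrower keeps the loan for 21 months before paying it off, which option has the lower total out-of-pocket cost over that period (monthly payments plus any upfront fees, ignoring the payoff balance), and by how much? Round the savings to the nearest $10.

Loan 1: monthly rate = 9.75%/12 = 0.0081250; payment = 167,900 × 0.0081250 / (1 − (1+0.0081250)^−84) = $2,765.70.
Loan 2: monthly rate = 4.75%/12 = 0.0039583; payment = 167,900 × 0.0039583 / (1 − (1+0.0039583)^−36) = $5,013.29.
Over 21 months: Loan 1 costs 21 × $2,765.70 + $2,150.00 = $60,229.70; Loan 2 costs 21 × $5,013.29 + $1,350.00 = $106,629.09.
Loan 1 is cheaper by $106,629.09 − $60,229.70 = $46,399.39.

Loan 1 by $46,400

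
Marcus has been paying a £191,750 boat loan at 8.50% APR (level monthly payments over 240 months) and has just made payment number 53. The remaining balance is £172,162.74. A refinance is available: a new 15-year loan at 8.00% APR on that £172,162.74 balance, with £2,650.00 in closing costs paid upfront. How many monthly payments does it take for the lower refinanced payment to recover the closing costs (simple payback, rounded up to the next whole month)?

142 months

Current payment = 191,750 × 8.5%/12 / (1 − (1+0.0070833)^−240) = £1,664.05.
Refinanced payment = 172,162.74 × 0.0066667 / (1 − (1+0.0066667)^−180) = £1,645.28.
Monthly savings = £1,664.05 − £1,645.28 = £18.77.
Break-even = £2,650.00 / £18.77 = 141.18 → 142 months.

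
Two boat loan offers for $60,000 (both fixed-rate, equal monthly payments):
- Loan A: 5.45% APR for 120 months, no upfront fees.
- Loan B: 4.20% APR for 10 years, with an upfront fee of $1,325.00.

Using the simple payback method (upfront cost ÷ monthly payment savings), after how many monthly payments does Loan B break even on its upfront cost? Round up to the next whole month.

Loan A: at 5.45% the monthly rate is 0.0045417, so the payment is 60,000 × 0.0045417 / (1 − 1.0045417^−120) = $649.67.
Loan B: monthly rate = 4.2%/12 = 0.0035000; payment = 60,000 × 0.0035000 / (1 − (1+0.0035000)^−120) = $613.19.
Monthly savings = $649.67 − $613.19 = $36.48.
Break-even = $1,325.00 / $36.48 = 36.32 → 37 months.

37 months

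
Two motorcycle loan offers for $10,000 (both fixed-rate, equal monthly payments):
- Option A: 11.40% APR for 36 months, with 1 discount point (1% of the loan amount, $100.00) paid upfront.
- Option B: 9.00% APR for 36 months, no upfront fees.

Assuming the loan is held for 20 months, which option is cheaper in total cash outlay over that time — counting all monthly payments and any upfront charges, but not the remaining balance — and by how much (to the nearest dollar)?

Option B by $326

Option A: at 11.40% the monthly rate is 0.0095000, so the payment is 10,000 × 0.0095000 / (1 − 1.0095000^−36) = $329.28.
Option B: monthly rate = 9%/12 = 0.0075000; payment = 10,000 × 0.0075000 / (1 − (1+0.0075000)^−36) = $318.00.
Over 20 months: Option A costs 20 × $329.28 + $100.00 = $6,685.60; Option B costs 20 × $318.00 = $6,360.00.
Option B is cheaper by $6,685.60 − $6,360.00 = $325.60.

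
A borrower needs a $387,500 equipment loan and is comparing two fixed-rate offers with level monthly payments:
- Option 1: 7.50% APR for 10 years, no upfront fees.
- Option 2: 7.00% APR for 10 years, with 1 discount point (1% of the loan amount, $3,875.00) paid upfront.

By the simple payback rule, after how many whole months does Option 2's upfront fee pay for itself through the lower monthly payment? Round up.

Option 1: monthly rate = 7.5%/12 = 0.0062500; payment = 387,500 × 0.0062500 / (1 − (1+0.0062500)^−120) = $4,599.69.
Option 2: at 7.00% the monthly rate is 0.0058333, so the payment is 387,500 × 0.0058333 / (1 − 1.0058333^−120) = $4,499.20.
Monthly savings = $4,599.69 − $4,499.20 = $100.49.
Break-even = $3,875.00 / $100.49 = 38.56 → 39 months.

39 months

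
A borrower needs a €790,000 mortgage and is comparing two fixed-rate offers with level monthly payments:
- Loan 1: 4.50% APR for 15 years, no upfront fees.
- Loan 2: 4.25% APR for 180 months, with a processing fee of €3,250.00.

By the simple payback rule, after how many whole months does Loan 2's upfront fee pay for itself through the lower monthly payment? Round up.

33 months

Loan 1: at 4.50% the monthly rate is 0.0037500, so the payment is 790,000 × 0.0037500 / (1 − 1.0037500^−180) = €6,043.45.
Loan 2: monthly rate = 4.25%/12 = 0.0035417; payment = 790,000 × 0.0035417 / (1 − (1+0.0035417)^−180) = €5,943.00.
Monthly savings = €6,043.45 − €5,943.00 = €100.45.
Break-even = €3,250.00 / €100.45 = 32.35 → 33 months.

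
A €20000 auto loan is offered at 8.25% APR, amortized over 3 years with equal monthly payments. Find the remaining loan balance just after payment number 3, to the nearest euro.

€18,515

With monthly rate i = 8.25%/12 = 0.0068750, the balance after k of n payments is P · [(1+i)^n − (1+i)^k] / [(1+i)^n − 1].
(1+0.0068750)^36 = 1.27973509 and (1+0.0068750)^3 = 1.02076712, so the balance is 20,000 × (1.27973509 − 1.02076712) / (1.27973509 − 1) = €18,515.23.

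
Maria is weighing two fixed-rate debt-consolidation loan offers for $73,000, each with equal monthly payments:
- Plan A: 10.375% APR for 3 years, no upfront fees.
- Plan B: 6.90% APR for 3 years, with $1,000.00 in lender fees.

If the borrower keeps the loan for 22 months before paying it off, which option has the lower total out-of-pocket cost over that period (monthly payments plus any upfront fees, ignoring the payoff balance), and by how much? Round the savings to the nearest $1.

Plan B by $1,589

Plan A: monthly rate = 10.375%/12 = 0.0086458; payment = 73,000 × 0.0086458 / (1 − (1+0.0086458)^−36) = $2,368.38.
Plan B: monthly rate = 6.9%/12 = 0.0057500; payment = 73,000 × 0.0057500 / (1 − (1+0.0057500)^−36) = $2,250.69.
Over 22 months: Plan A costs 22 × $2,368.38 = $52,104.36; Plan B costs 22 × $2,250.69 + $1,000.00 = $50,515.18.
Plan B is cheaper by $52,104.36 − $50,515.18 = $1,589.18.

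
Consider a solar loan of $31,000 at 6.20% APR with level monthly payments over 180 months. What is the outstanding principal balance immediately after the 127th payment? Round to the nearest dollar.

With monthly rate i = 6.2%/12 = 0.0051667, the balance after k of n payments is P · [(1+i)^n − (1+i)^k] / [(1+i)^n − 1].
(1+0.0051667)^180 = 2.52844817 and (1+0.0051667)^127 = 1.92413667, so the balance is 31,000 × (2.52844817 − 1.92413667) / (2.52844817 − 1) = $12,256.65.

$12,257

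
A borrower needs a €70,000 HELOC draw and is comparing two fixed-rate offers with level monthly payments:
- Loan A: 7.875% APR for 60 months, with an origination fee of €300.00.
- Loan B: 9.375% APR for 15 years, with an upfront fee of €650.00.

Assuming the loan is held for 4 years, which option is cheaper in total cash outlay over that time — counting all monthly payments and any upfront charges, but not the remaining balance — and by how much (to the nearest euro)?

Loan B by €32,745

Loan A: at 7.875% the monthly rate is 0.0065625, so the payment is 70,000 × 0.0065625 / (1 − 1.0065625^−60) = €1,415.16.
Loan B: monthly rate = 9.375%/12 = 0.0078125; payment = 70,000 × 0.0078125 / (1 − (1+0.0078125)^−180) = €725.69.
Over 48 months: Loan A costs 48 × €1,415.16 + €300.00 = €68,227.68; Loan B costs 48 × €725.69 + €650.00 = €35,483.12.
Loan B is cheaper by €68,227.68 − €35,483.12 = €32,744.56.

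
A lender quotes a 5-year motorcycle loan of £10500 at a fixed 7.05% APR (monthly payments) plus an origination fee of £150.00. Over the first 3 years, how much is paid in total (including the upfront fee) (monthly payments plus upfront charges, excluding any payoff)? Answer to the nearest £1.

At 7.05% the monthly rate is 0.0058750, so the payment is 10,500 × 0.0058750 / (1 − 1.0058750^−60) = £208.16.
Total outlay = 36 × £208.16 + £150.00 = £7,643.76.

£7,644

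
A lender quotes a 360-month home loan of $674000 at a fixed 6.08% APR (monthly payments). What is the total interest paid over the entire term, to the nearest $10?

$793,250

Monthly rate = 6.08%/12 = 0.0050667; payment = 674,000 × 0.0050667 / (1 − (1+0.0050667)^−360) = $4,075.70.
Total paid = 360 × $4,075.70 = $1,467,252.00; interest = $1,467,252.00 − $674,000 = $793,252.00.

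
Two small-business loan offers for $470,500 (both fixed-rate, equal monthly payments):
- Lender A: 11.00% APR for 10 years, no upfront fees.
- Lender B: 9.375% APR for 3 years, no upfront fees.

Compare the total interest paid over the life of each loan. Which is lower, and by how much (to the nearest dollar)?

Lender A: monthly rate = 11%/12 = 0.0091667; payment = 470,500 × 0.0091667 / (1 − (1+0.0091667)^−120) = $6,481.14.
Total interest on Lender A = 120 × $6,481.14 − $470,500 = $307,236.80.
Lender B: at 9.375% the monthly rate is 0.0078125, so the payment is 470,500 × 0.0078125 / (1 − 1.0078125^−36) = $15,044.03.
Total interest on Lender B = 36 × $15,044.03 − $470,500 = $71,085.08.
Lender B is lower by $236,151.72.

Lender B by $236,152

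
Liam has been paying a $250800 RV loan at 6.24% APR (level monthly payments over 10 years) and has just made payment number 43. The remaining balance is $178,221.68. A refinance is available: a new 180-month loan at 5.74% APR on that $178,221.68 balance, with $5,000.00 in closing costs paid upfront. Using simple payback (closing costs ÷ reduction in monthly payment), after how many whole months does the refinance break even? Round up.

4 months

Current payment = 250,800 × 6.24%/12 / (1 − (1+0.0052000)^−120) = $2,814.72.
Refinanced payment = 178,221.68 × 0.0047833 / (1 − (1+0.0047833)^−180) = $1,479.02.
Monthly savings = $2,814.72 − $1,479.02 = $1,335.70.
Break-even = $5,000.00 / $1,335.70 = 3.74 → 4 months.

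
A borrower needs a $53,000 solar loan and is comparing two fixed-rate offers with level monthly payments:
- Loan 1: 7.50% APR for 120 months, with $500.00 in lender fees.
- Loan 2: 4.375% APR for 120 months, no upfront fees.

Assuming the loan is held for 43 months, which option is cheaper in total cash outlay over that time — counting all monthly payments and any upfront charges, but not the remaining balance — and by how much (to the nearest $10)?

Loan 2 by $4,070

Loan 1: monthly rate = 7.5%/12 = 0.0062500; payment = 53,000 × 0.0062500 / (1 − (1+0.0062500)^−120) = $629.12.
Loan 2: at 4.375% the monthly rate is 0.0036458, so the payment is 53,000 × 0.0036458 / (1 − 1.0036458^−120) = $546.10.
Over 43 months: Loan 1 costs 43 × $629.12 + $500.00 = $27,552.16; Loan 2 costs 43 × $546.10 = $23,482.30.
Loan 2 is cheaper by $27,552.16 − $23,482.30 = $4,069.86.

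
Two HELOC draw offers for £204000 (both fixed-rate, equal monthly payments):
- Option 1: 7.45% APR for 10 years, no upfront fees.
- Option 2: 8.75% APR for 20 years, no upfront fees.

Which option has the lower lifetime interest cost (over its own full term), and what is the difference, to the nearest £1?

Option 1 by £142,721

Option 1: monthly rate = 7.45%/12 = 0.0062083; payment = 204,000 × 0.0062083 / (1 − (1+0.0062083)^−120) = £2,416.20.
Total interest on Option 1 = 120 × £2,416.20 − £204,000 = £85,944.00.
Option 2: monthly rate = 8.75%/12 = 0.0072917; payment = 204,000 × 0.0072917 / (1 − (1+0.0072917)^−240) = £1,802.77.
Total interest on Option 2 = 240 × £1,802.77 − £204,000 = £228,664.80.
Option 1 is lower by £142,720.80.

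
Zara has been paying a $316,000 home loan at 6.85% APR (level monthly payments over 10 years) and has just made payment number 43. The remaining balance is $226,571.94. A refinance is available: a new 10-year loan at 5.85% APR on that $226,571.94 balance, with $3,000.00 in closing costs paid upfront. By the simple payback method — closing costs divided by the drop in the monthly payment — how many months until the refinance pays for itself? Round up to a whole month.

Current payment = 316,000 × 6.85%/12 / (1 − (1+0.0057083)^−120) = $3,644.65.
Refinanced payment = 226,571.94 × 0.0048750 / (1 − (1+0.0048750)^−120) = $2,498.38.
Monthly savings = $3,644.65 − $2,498.38 = $1,146.27.
Break-even = $3,000.00 / $1,146.27 = 2.62 → 3 months.

3 months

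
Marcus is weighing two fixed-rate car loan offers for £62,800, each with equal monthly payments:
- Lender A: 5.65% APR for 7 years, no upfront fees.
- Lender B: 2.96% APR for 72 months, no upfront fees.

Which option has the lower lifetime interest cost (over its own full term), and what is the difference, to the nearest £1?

Lender B by £7,562

Lender A: at 5.65% the monthly rate is 0.0047083, so the payment is 62,800 × 0.0047083 / (1 − 1.0047083^−84) = £906.92.
Total interest on Lender A = 84 × £906.92 − £62,800 = £13,381.28.
Lender B: at 2.96% the monthly rate is 0.0024667, so the payment is 62,800 × 0.0024667 / (1 − 1.0024667^−72) = £953.04.
Total interest on Lender B = 72 × £953.04 − £62,800 = £5,818.88.
Lender B is lower by £7,562.40.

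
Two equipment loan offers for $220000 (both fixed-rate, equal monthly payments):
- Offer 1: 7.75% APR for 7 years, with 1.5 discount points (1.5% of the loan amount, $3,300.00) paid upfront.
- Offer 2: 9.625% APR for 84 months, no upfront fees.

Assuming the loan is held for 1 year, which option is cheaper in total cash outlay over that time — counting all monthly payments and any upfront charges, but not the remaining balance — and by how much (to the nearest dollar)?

Offer 1: monthly rate = 7.75%/12 = 0.0064583; payment = 220,000 × 0.0064583 / (1 − (1+0.0064583)^−84) = $3,401.63.
Offer 2: monthly rate = 9.625%/12 = 0.0080208; payment = 220,000 × 0.0080208 / (1 − (1+0.0080208)^−84) = $3,609.77.
Over 12 months: Offer 1 costs 12 × $3,401.63 + $3,300.00 = $44,119.56; Offer 2 costs 12 × $3,609.77 = $43,317.24.
Offer 2 is cheaper by $44,119.56 − $43,317.24 = $802.32.

Offer 2 by $802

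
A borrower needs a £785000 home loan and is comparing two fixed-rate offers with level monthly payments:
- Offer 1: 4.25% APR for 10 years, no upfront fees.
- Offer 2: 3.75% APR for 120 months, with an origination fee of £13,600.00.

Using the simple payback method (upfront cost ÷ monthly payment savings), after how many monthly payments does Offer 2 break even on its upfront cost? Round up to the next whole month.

73 months

Offer 1: monthly rate = 4.25%/12 = 0.0035417; payment = 785,000 × 0.0035417 / (1 − (1+0.0035417)^−120) = £8,041.35.
Offer 2: at 3.75% the monthly rate is 0.0031250, so the payment is 785,000 × 0.0031250 / (1 − 1.0031250^−120) = £7,854.81.
Monthly savings = £8,041.35 − £7,854.81 = £186.54.
Break-even = £13,600.00 / £186.54 = 72.91 → 73 months.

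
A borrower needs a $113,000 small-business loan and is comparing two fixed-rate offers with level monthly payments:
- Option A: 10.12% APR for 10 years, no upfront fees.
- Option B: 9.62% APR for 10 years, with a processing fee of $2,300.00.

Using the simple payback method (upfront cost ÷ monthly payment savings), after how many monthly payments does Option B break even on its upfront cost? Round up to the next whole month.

74 months

Option A: at 10.12% the monthly rate is 0.0084333, so the payment is 113,000 × 0.0084333 / (1 − 1.0084333^−120) = $1,500.82.
Option B: at 9.62% the monthly rate is 0.0080167, so the payment is 113,000 × 0.0080167 / (1 − 1.0080167^−120) = $1,469.63.
Monthly savings = $1,500.82 − $1,469.63 = $31.19.
Break-even = $2,300.00 / $31.19 = 73.74 → 74 months.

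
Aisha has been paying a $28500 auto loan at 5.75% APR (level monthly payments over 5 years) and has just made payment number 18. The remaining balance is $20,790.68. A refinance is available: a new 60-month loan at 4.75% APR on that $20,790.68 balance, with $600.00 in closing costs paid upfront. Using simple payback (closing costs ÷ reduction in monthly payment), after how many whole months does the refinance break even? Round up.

Current payment = 28,500 × 5.75%/12 / (1 − (1+0.0047917)^−60) = $547.68.
Refinanced payment = 20,790.68 × 0.0039583 / (1 − (1+0.0039583)^−60) = $389.97.
Monthly savings = $547.68 − $389.97 = $157.71.
Break-even = $600.00 / $157.71 = 3.80 → 4 months.

4 months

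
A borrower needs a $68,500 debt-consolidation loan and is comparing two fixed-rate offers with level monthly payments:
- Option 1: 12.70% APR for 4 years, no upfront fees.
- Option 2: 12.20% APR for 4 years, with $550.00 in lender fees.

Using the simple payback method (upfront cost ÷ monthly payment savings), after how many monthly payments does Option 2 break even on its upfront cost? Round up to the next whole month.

33 months

Option 1: at 12.70% the monthly rate is 0.0105833, so the payment is 68,500 × 0.0105833 / (1 − 1.0105833^−48) = $1,827.50.
Option 2: monthly rate = 12.2%/12 = 0.0101667; payment = 68,500 × 0.0101667 / (1 − (1+0.0101667)^−48) = $1,810.60.
Monthly savings = $1,827.50 − $1,810.60 = $16.90.
Break-even = $550.00 / $16.90 = 32.54 → 33 months.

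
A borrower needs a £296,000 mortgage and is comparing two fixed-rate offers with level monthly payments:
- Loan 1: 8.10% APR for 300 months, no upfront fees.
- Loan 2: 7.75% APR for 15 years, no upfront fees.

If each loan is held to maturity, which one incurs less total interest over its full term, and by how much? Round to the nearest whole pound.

Loan 1: monthly rate = 8.1%/12 = 0.0067500; payment = 296,000 × 0.0067500 / (1 − (1+0.0067500)^−300) = £2,304.22.
Total interest on Loan 1 = 300 × £2,304.22 − £296,000 = £395,266.00.
Loan 2: at 7.75% the monthly rate is 0.0064583, so the payment is 296,000 × 0.0064583 / (1 − 1.0064583^−180) = £2,786.18.
Total interest on Loan 2 = 180 × £2,786.18 − £296,000 = £205,512.40.
Loan 2 is lower by £189,753.60.

Loan 2 by £189,754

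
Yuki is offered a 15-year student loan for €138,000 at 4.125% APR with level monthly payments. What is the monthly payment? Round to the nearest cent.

€1,029.44

Monthly rate = 4.125%/12 = 0.0034375; payment = 138,000 × 0.0034375 / (1 − (1+0.0034375)^−180) = €1,029.44.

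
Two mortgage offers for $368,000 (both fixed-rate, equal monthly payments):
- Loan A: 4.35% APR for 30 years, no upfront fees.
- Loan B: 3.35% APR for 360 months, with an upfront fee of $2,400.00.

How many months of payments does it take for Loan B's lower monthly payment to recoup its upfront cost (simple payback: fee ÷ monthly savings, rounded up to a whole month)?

Loan A: monthly rate = 4.35%/12 = 0.0036250; payment = 368,000 × 0.0036250 / (1 − (1+0.0036250)^−360) = $1,831.95.
Loan B: monthly rate = 3.35%/12 = 0.0027917; payment = 368,000 × 0.0027917 / (1 − (1+0.0027917)^−360) = $1,621.83.
Monthly savings = $1,831.95 − $1,621.83 = $210.12.
Break-even = $2,400.00 / $210.12 = 11.42 → 12 months.

12 months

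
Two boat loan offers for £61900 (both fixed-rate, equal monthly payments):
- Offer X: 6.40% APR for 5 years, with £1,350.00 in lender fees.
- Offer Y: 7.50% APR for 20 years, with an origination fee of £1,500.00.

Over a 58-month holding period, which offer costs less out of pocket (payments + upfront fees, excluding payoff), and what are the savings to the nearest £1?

Offer Y by £41,006

Offer X: at 6.40% the monthly rate is 0.0053333, so the payment is 61,900 × 0.0053333 / (1 − 1.0053333^−60) = £1,208.25.
Offer Y: monthly rate = 7.5%/12 = 0.0062500; payment = 61,900 × 0.0062500 / (1 − (1+0.0062500)^−240) = £498.66.
Over 58 months: Offer X costs 58 × £1,208.25 + £1,350.00 = £71,428.50; Offer Y costs 58 × £498.66 + £1,500.00 = £30,422.28.
Offer Y is cheaper by £71,428.50 − £30,422.28 = £41,006.22.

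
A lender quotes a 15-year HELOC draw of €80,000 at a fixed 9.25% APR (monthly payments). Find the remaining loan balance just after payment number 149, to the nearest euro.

€22,626

With monthly rate i = 9.25%/12 = 0.0077083, the balance after k of n payments is P · [(1+i)^n − (1+i)^k] / [(1+i)^n − 1].
(1+0.0077083)^180 = 3.98357504 and (1+0.0077083)^149 = 3.13973252, so the balance is 80,000 × (3.98357504 − 3.13973252) / (3.98357504 − 1) = €22,626.35.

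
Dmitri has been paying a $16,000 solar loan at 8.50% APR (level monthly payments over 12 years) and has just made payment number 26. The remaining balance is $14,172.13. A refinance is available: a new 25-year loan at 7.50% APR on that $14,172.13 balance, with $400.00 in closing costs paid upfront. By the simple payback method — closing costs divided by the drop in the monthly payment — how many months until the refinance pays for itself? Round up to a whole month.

Current payment = 16,000 × 8.5%/12 / (1 − (1+0.0070833)^−144) = $177.61.
Refinanced payment = 14,172.13 × 0.0062500 / (1 − (1+0.0062500)^−300) = $104.73.
Monthly savings = $177.61 − $104.73 = $72.88.
Break-even = $400.00 / $72.88 = 5.49 → 6 months.

6 months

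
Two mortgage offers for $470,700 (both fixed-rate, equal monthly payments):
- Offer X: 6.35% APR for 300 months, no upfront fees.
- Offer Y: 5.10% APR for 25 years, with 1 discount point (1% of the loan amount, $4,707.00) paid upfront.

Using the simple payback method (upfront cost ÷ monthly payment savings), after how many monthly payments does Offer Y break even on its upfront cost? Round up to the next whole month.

14 months

Offer X: at 6.35% the monthly rate is 0.0052917, so the payment is 470,700 × 0.0052917 / (1 − 1.0052917^−300) = $3,134.22.
Offer Y: monthly rate = 5.1%/12 = 0.0042500; payment = 470,700 × 0.0042500 / (1 − (1+0.0042500)^−300) = $2,779.16.
Monthly savings = $3,134.22 − $2,779.16 = $355.06.
Break-even = $4,707.00 / $355.06 = 13.26 → 14 months.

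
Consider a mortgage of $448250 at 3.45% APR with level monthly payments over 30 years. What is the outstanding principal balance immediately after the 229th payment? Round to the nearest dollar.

With monthly rate i = 3.45%/12 = 0.0028750, the balance after k of n payments is P · [(1+i)^n − (1+i)^k] / [(1+i)^n − 1].
(1+0.0028750)^360 = 2.81092900 and (1+0.0028750)^229 = 1.92982707, so the balance is 448,250 × (2.81092900 − 1.92982707) / (2.81092900 − 1) = $218,094.66.

$218,095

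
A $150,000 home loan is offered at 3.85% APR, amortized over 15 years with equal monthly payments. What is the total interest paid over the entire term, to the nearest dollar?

Monthly rate = 3.85%/12 = 0.0032083; payment = 150,000 × 0.0032083 / (1 − (1+0.0032083)^−180) = $1,098.29.
Total paid = 180 × $1,098.29 = $197,692.20; interest = $197,692.20 − $150,000 = $47,692.20.

$47,692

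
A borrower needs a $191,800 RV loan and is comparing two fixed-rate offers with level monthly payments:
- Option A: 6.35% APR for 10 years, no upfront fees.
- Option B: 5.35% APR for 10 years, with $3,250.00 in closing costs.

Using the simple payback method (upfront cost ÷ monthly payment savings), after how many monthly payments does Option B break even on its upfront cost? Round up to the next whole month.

34 months

Option A: monthly rate = 6.35%/12 = 0.0052917; payment = 191,800 × 0.0052917 / (1 − (1+0.0052917)^−120) = $2,163.24.
Option B: monthly rate = 5.35%/12 = 0.0044583; payment = 191,800 × 0.0044583 / (1 − (1+0.0044583)^−120) = $2,067.31.
Monthly savings = $2,163.24 − $2,067.31 = $95.93.
Break-even = $3,250.00 / $95.93 = 33.88 → 34 months.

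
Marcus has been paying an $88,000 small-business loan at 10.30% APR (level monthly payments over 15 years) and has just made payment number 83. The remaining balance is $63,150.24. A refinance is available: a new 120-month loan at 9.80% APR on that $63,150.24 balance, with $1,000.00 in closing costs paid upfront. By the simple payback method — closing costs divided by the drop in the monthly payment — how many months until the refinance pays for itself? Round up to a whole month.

8 months

Current payment = 88,000 × 10.3%/12 / (1 − (1+0.0085833)^−180) = $961.87.
Refinanced payment = 63,150.24 × 0.0081667 / (1 − (1+0.0081667)^−120) = $827.56.
Monthly savings = $961.87 − $827.56 = $134.31.
Break-even = $1,000.00 / $134.31 = 7.45 → 8 months.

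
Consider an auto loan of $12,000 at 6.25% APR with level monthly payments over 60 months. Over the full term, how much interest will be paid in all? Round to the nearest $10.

$2,000

Monthly rate = 6.25%/12 = 0.0052083; payment = 12,000 × 0.0052083 / (1 − (1+0.0052083)^−60) = $233.39.
Total paid = 60 × $233.39 = $14,003.40; interest = $14,003.40 − $12,000 = $2,003.40.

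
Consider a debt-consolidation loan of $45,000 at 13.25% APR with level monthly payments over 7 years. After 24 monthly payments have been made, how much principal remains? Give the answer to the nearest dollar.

With monthly rate i = 13.25%/12 = 0.0110417, the balance after k of n payments is P · [(1+i)^n − (1+i)^k] / [(1+i)^n − 1].
(1+0.0110417)^84 = 2.51536220 and (1+0.0110417)^24 = 1.30153933, so the balance is 45,000 × (2.51536220 − 1.30153933) / (2.51536220 − 1) = $36,045.53.

$36,046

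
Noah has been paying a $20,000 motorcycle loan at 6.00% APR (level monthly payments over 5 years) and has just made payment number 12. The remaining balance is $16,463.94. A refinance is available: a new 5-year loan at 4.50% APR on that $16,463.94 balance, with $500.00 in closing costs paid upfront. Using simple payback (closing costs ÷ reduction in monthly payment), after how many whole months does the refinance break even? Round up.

7 months

Current payment = 20,000 × 6%/12 / (1 − (1+0.0050000)^−60) = $386.66.
Refinanced payment = 16,463.94 × 0.0037500 / (1 − (1+0.0037500)^−60) = $306.94.
Monthly savings = $386.66 − $306.94 = $79.72.
Break-even = $500.00 / $79.72 = 6.27 → 7 months.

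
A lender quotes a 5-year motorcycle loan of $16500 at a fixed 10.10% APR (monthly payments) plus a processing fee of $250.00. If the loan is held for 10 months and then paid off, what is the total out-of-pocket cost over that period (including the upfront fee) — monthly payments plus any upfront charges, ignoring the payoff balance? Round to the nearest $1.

$3,764

Monthly rate = 10.1%/12 = 0.0084167; payment = 16,500 × 0.0084167 / (1 − (1+0.0084167)^−60) = $351.39.
Total outlay = 10 × $351.39 + $250.00 = $3,763.90.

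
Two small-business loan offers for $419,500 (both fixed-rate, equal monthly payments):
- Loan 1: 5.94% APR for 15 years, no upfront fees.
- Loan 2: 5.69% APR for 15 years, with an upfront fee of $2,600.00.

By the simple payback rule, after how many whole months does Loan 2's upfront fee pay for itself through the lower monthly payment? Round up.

Loan 1: monthly rate = 5.94%/12 = 0.0049500; payment = 419,500 × 0.0049500 / (1 − (1+0.0049500)^−180) = $3,526.40.
Loan 2: monthly rate = 5.69%/12 = 0.0047417; payment = 419,500 × 0.0047417 / (1 − (1+0.0047417)^−180) = $3,470.11.
Monthly savings = $3,526.40 − $3,470.11 = $56.29.
Break-even = $2,600.00 / $56.29 = 46.19 → 47 months.

47 months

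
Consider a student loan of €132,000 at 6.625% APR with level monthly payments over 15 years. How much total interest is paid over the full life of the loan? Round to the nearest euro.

Monthly rate = 6.625%/12 = 0.0055208; payment = 132,000 × 0.0055208 / (1 − (1+0.0055208)^−180) = €1,158.95.
Total paid = 180 × €1,158.95 = €208,611.00; interest = €208,611.00 − €132,000 = €76,611.00.

€76,611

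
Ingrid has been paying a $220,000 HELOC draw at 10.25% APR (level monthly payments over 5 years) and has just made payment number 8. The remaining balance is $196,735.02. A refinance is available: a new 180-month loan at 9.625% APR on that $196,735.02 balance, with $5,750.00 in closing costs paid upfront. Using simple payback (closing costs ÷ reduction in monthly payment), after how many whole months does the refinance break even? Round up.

3 months

Current payment = 220,000 × 10.25%/12 / (1 − (1+0.0085417)^−60) = $4,701.46.
Refinanced payment = 196,735.02 × 0.0080208 / (1 − (1+0.0080208)^−180) = $2,069.22.
Monthly savings = $4,701.46 − $2,069.22 = $2,632.24.
Break-even = $5,750.00 / $2,632.24 = 2.18 → 3 months.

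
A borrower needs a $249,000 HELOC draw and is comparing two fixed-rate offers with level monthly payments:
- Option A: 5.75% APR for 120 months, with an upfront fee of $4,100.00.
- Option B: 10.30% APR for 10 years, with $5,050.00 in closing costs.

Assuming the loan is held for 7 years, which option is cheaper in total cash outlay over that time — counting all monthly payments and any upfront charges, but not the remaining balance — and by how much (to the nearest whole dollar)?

Option A by $51,250

Option A: monthly rate = 5.75%/12 = 0.0047917; payment = 249,000 × 0.0047917 / (1 − (1+0.0047917)^−120) = $2,733.25.
Option B: at 10.30% the monthly rate is 0.0085833, so the payment is 249,000 × 0.0085833 / (1 − 1.0085833^−120) = $3,332.06.
Over 84 months: Option A costs 84 × $2,733.25 + $4,100.00 = $233,693.00; Option B costs 84 × $3,332.06 + $5,050.00 = $284,943.04.
Option A is cheaper by $284,943.04 − $233,693.00 = $51,250.04.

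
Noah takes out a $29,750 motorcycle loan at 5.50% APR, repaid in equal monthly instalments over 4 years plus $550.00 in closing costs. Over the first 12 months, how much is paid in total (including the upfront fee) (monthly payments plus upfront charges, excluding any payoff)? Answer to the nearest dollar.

$8,853

At 5.50% the monthly rate is 0.0045833, so the payment is 29,750 × 0.0045833 / (1 − 1.0045833^−48) = $691.88.
Total outlay = 12 × $691.88 + $550.00 = $8,852.56.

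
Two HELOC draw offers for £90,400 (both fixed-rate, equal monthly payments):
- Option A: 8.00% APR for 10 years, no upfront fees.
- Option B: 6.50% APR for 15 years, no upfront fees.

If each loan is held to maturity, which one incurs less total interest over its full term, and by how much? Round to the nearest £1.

Option A by £10,130

Option A: monthly rate = 8%/12 = 0.0066667; payment = 90,400 × 0.0066667 / (1 − (1+0.0066667)^−120) = £1,096.80.
Total interest on Option A = 120 × £1,096.80 − £90,400 = £41,216.00.
Option B: at 6.50% the monthly rate is 0.0054167, so the payment is 90,400 × 0.0054167 / (1 − 1.0054167^−180) = £787.48.
Total interest on Option B = 180 × £787.48 − £90,400 = £51,346.40.
Option A is lower by £10,130.40.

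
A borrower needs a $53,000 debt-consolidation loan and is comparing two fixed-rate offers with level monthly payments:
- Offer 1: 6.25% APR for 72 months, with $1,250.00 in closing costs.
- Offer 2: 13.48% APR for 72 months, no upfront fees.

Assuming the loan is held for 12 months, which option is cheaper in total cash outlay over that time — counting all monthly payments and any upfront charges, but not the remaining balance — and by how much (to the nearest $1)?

Offer 1: at 6.25% the monthly rate is 0.0052083, so the payment is 53,000 × 0.0052083 / (1 − 1.0052083^−72) = $884.63.
Offer 2: at 13.48% the monthly rate is 0.0112333, so the payment is 53,000 × 0.0112333 / (1 − 1.0112333^−72) = $1,077.40.
Over 12 months: Offer 1 costs 12 × $884.63 + $1,250.00 = $11,865.56; Offer 2 costs 12 × $1,077.40 = $12,928.80.
Offer 1 is cheaper by $12,928.80 − $11,865.56 = $1,063.24.

Offer 1 by $1,063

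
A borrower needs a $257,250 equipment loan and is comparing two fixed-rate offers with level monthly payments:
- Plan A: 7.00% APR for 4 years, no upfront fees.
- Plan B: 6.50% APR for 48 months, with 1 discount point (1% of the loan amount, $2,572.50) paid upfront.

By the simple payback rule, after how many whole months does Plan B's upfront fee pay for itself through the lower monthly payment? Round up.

Plan A: monthly rate = 7%/12 = 0.0058333; payment = 257,250 × 0.0058333 / (1 − (1+0.0058333)^−48) = $6,160.17.
Plan B: monthly rate = 6.5%/12 = 0.0054167; payment = 257,250 × 0.0054167 / (1 − (1+0.0054167)^−48) = $6,100.67.
Monthly savings = $6,160.17 − $6,100.67 = $59.50.
Break-even = $2,572.50 / $59.50 = 43.24 → 44 months.

44 months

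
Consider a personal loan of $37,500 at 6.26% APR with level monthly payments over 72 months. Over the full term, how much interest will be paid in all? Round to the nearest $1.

$7,579

At 6.26% the monthly rate is 0.0052167, so the payment is 37,500 × 0.0052167 / (1 − 1.0052167^−72) = $626.10.
Total paid = 72 × $626.10 = $45,079.20; interest = $45,079.20 − $37,500 = $7,579.20.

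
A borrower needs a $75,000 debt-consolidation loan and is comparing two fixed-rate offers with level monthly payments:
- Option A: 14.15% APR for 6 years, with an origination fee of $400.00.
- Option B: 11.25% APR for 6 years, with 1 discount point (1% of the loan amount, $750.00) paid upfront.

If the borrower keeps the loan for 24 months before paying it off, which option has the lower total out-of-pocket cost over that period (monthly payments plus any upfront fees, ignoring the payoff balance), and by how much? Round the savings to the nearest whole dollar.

Option A: monthly rate = 14.15%/12 = 0.0117917; payment = 75,000 × 0.0117917 / (1 − (1+0.0117917)^−72) = $1,551.46.
Option B: at 11.25% the monthly rate is 0.0093750, so the payment is 75,000 × 0.0093750 / (1 − 1.0093750^−72) = $1,437.18.
Over 24 months: Option A costs 24 × $1,551.46 + $400.00 = $37,635.04; Option B costs 24 × $1,437.18 + $750.00 = $35,242.32.
Option B is cheaper by $37,635.04 − $35,242.32 = $2,392.72.

Option B by $2,393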